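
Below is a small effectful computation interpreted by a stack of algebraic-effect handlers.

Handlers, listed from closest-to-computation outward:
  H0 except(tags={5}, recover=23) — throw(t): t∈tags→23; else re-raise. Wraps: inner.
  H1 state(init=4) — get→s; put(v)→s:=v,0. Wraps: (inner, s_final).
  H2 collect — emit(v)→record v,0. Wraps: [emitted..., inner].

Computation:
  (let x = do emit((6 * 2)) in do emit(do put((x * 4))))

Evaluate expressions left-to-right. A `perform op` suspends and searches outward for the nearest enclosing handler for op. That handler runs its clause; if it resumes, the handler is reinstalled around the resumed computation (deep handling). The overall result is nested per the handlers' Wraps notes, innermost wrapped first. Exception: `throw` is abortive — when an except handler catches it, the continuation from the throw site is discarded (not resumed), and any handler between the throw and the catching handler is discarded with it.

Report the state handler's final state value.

Working:
emit(12) @ H2 ⇒ out+=12
put(0) @ H1 ⇒ s:=0
emit(0) @ H2 ⇒ out+=0
H0 returns 0
H1 returns (0, 0)
H2 returns [12, 0, (0, 0)]
= [12, 0, (0, 0)]

Answer: 0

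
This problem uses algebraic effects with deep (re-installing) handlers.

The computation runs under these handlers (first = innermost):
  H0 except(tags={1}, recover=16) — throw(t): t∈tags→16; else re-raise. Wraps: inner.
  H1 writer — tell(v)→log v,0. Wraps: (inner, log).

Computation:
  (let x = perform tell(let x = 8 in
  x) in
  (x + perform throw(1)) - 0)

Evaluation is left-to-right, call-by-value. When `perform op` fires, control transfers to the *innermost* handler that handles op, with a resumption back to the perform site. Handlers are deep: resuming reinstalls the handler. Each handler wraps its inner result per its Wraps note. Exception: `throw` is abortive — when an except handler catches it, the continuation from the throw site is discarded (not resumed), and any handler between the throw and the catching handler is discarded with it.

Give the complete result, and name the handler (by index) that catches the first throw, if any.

Working:
tell(8) @ H1 ⇒ log+=8
throw(1) @ H0 caught ⇒ 16
H1 returns (16, (8))
= (16, (8))

Answer: (16, (8)) ; first throw caught by: H0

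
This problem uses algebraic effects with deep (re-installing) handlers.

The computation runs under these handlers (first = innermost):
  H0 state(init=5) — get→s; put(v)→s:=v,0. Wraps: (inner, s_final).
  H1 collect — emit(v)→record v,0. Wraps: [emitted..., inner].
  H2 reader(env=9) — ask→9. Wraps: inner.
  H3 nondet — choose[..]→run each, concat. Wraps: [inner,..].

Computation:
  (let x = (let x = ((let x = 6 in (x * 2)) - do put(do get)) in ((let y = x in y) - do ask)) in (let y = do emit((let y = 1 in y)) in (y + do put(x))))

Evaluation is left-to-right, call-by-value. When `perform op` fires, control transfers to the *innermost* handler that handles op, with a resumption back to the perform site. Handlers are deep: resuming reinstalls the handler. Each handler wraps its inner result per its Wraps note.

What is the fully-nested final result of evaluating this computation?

Answer: [[1, (0, 3)]]

Evaluation trace:
get @ H0 ⇒ 5
put(5) @ H0 ⇒ s:=5
ask @ H2 ⇒ 9
emit(1) @ H1 ⇒ out+=1
put(3) @ H0 ⇒ s:=3
H0 returns (0, 3)
H1 returns [1, (0, 3)]
H2 returns [1, (0, 3)]
H3 returns [[1, (0, 3)]]
= [[1, (0, 3)]]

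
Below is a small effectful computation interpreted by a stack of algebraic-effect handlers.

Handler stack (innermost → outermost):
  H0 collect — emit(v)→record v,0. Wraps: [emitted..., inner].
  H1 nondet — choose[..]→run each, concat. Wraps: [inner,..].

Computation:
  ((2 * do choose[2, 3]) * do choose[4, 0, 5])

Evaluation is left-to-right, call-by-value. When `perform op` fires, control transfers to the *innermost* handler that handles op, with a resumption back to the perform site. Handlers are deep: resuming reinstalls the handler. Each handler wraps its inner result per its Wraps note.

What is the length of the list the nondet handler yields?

Answer: 6

Working:
choose[2, 3] @ H1
  branch[0] choose=2:
    choose[4, 0, 5] @ H1
      branch[0] choose=4:
        H0 returns [16]
        H1 returns [[16]]
      branch[1] choose=0:
        H0 returns [0]
        H1 returns [[0]]
      branch[2] choose=5:
        H0 returns [20]
        H1 returns [[20]]
  branch[1] choose=3:
    choose[4, 0, 5] @ H1
      branch[0] choose=4:
        H0 returns [24]
        H1 returns [[24]]
      branch[1] choose=0:
        H0 returns [0]
        H1 returns [[0]]
      branch[2] choose=5:
        H0 returns [30]
        H1 returns [[30]]
= [[16], [0], [20], [24], [0], [30]]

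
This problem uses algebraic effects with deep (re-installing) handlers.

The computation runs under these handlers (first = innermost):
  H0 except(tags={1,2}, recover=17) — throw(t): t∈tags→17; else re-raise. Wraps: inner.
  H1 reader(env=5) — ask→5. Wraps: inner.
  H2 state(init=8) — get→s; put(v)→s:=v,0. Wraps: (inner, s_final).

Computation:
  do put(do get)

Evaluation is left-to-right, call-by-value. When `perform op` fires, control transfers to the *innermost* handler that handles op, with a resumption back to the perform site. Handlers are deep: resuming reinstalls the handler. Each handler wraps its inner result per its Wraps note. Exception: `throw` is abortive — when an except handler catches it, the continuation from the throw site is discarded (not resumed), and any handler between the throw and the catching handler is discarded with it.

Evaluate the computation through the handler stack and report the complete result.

Evaluation trace:
get @ H2 ⇒ 8
put(8) @ H2 ⇒ s:=8
H0 returns 0
H1 returns 0
H2 returns (0, 8)
= (0, 8)

Answer: (0, 8)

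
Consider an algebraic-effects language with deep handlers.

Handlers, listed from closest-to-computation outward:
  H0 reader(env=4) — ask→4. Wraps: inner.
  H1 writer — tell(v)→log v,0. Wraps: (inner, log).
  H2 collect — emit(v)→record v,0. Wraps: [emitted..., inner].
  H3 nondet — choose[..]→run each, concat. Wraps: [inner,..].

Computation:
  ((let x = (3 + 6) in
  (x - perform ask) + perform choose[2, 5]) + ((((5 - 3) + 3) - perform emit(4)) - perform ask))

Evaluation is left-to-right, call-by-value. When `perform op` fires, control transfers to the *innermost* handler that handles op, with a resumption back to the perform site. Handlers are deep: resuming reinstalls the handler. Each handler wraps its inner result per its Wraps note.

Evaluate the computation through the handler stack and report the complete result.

Answer: [[4, (8, ())], [4, (11, ())]]

Step-by-step:
ask @ H0 ⇒ 4
choose[2, 5] @ H3
  branch[0] choose=2:
    emit(4) @ H2 ⇒ out+=4
    ask @ H0 ⇒ 4
    H0 returns 8
    H1 returns (8, ())
    H2 returns [4, (8, ())]
    H3 returns [[4, (8, ())]]
  branch[1] choose=5:
    emit(4) @ H2 ⇒ out+=4
    ask @ H0 ⇒ 4
    H0 returns 11
    H1 returns (11, ())
    H2 returns [4, (11, ())]
    H3 returns [[4, (11, ())]]
= [[4, (8, ())], [4, (11, ())]]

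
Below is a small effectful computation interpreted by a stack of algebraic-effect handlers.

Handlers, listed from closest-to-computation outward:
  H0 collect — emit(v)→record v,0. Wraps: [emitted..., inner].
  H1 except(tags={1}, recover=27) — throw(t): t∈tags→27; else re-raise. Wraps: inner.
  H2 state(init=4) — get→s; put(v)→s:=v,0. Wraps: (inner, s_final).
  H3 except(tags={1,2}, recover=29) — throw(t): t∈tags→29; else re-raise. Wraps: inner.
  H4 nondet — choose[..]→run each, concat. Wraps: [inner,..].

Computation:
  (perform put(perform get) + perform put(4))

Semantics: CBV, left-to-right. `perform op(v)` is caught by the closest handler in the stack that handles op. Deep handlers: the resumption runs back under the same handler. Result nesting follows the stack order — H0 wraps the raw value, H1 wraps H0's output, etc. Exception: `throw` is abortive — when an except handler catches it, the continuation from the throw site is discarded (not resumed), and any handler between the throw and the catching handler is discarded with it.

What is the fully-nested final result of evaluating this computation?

Answer: [([0], 4)]

Step-by-step:
get @ H2 ⇒ 4
put(4) @ H2 ⇒ s:=4
put(4) @ H2 ⇒ s:=4
H0 returns [0]
H1 returns [0]
H2 returns ([0], 4)
H3 returns ([0], 4)
H4 returns [([0], 4)]
= [([0], 4)]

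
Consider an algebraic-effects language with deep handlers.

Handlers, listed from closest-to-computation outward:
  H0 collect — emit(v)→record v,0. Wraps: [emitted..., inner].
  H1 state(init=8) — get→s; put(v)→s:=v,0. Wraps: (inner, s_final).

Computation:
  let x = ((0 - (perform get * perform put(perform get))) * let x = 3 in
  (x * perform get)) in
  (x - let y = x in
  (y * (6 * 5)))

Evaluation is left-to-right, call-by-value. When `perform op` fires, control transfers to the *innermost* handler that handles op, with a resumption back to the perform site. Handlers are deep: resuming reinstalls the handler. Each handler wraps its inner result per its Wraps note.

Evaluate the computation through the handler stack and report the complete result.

Answer: ([0], 8)

Working:
get @ H1 ⇒ 8
get @ H1 ⇒ 8
put(8) @ H1 ⇒ s:=8
get @ H1 ⇒ 8
H0 returns [0]
H1 returns ([0], 8)
= ([0], 8)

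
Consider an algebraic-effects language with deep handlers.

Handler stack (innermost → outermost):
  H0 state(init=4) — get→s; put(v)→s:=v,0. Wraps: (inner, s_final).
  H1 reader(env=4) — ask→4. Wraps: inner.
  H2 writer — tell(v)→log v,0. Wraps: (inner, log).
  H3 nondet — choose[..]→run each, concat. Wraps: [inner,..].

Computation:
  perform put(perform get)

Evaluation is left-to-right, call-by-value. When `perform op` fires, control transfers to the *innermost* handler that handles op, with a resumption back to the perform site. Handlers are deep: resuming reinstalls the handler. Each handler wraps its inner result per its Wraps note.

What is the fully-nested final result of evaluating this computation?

Working:
get @ H0 ⇒ 4
put(4) @ H0 ⇒ s:=4
H0 returns (0, 4)
H1 returns (0, 4)
H2 returns ((0, 4), ())
H3 returns [((0, 4), ())]
= [((0, 4), ())]

Answer: [((0, 4), ())]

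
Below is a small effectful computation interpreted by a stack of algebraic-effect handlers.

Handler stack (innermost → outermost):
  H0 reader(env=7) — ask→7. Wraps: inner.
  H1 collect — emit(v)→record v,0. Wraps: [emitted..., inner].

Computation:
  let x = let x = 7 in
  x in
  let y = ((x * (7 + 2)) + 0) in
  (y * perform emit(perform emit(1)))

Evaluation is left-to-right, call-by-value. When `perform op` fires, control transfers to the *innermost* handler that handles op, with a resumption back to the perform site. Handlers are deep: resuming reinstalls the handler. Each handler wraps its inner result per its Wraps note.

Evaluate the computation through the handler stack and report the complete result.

Step-by-step:
emit(1) @ H1 ⇒ out+=1
emit(0) @ H1 ⇒ out+=0
H0 returns 0
H1 returns [1, 0, 0]
= [1, 0, 0]

Answer: [1, 0, 0]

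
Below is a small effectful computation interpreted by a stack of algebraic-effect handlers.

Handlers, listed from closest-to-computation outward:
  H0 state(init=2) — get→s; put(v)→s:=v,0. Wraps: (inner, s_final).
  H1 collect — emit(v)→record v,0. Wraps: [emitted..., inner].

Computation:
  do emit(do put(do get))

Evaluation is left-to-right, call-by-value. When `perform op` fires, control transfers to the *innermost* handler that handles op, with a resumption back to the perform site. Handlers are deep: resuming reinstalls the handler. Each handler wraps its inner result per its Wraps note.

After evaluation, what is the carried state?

Answer: 2

Evaluation trace:
get @ H0 ⇒ 2
put(2) @ H0 ⇒ s:=2
emit(0) @ H1 ⇒ out+=0
H0 returns (0, 2)
H1 returns [0, (0, 2)]
= [0, (0, 2)]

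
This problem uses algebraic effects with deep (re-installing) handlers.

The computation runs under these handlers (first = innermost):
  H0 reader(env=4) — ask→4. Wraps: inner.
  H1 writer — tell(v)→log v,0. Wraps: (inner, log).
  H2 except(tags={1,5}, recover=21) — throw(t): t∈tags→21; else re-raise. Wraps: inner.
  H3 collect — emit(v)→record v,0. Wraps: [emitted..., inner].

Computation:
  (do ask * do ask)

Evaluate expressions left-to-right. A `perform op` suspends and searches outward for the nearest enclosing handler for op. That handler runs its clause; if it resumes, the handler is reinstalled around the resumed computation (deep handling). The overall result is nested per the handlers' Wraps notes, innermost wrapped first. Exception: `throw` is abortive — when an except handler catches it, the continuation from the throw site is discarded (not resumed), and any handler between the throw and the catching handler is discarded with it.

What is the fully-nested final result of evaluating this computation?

Step-by-step:
ask @ H0 ⇒ 4
ask @ H0 ⇒ 4
H0 returns 16
H1 returns (16, ())
H2 returns (16, ())
H3 returns [(16, ())]
= [(16, ())]

Answer: [(16, ())]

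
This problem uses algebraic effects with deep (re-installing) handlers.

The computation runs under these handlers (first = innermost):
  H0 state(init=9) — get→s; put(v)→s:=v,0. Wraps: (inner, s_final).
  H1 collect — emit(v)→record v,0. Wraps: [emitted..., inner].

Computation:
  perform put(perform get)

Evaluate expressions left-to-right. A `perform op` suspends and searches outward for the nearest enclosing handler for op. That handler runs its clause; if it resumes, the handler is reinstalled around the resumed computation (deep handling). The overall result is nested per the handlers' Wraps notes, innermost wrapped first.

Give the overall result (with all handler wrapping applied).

Evaluation trace:
get @ H0 ⇒ 9
put(9) @ H0 ⇒ s:=9
H0 returns (0, 9)
H1 returns [(0, 9)]
= [(0, 9)]

Answer: [(0, 9)]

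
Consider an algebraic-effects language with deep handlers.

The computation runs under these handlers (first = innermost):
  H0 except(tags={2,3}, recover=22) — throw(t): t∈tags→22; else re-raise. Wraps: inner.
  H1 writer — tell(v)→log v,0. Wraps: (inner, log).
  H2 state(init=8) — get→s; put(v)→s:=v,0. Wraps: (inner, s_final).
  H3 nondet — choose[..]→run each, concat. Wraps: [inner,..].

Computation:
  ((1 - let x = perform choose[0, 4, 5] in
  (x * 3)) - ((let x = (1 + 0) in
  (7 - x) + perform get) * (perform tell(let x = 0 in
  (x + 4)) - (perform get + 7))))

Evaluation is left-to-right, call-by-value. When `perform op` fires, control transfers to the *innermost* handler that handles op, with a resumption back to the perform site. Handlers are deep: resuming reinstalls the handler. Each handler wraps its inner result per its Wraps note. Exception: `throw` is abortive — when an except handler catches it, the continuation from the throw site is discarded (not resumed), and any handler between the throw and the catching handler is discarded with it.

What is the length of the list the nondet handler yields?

Answer: 3

Step-by-step:
choose[0, 4, 5] @ H3
  branch[0] choose=0:
    get @ H2 ⇒ 8
    tell(4) @ H1 ⇒ log+=4
    get @ H2 ⇒ 8
    H0 returns 211
    H1 returns (211, (4))
    H2 returns ((211, (4)), 8)
    H3 returns [((211, (4)), 8)]
  branch[1] choose=4:
    get @ H2 ⇒ 8
    tell(4) @ H1 ⇒ log+=4
    get @ H2 ⇒ 8
    H0 returns 199
    H1 returns (199, (4))
    H2 returns ((199, (4)), 8)
    H3 returns [((199, (4)), 8)]
  branch[2] choose=5:
    get @ H2 ⇒ 8
    tell(4) @ H1 ⇒ log+=4
    get @ H2 ⇒ 8
    H0 returns 196
    H1 returns (196, (4))
    H2 returns ((196, (4)), 8)
    H3 returns [((196, (4)), 8)]
= [((211, (4)), 8), ((199, (4)), 8), ((196, (4)), 8)]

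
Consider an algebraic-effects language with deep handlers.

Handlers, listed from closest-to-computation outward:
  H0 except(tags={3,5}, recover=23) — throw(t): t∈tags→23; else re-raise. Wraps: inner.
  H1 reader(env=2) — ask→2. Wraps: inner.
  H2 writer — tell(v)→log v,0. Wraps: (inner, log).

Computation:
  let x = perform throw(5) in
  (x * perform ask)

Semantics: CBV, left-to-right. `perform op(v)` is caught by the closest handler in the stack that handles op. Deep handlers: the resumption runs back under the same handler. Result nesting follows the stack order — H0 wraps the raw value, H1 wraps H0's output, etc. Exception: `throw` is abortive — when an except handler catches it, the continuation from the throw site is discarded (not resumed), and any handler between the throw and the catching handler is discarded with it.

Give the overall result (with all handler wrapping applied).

Working:
throw(5) @ H0 caught ⇒ 23
H1 returns 23
H2 returns (23, ())
= (23, ())

Answer: (23, ())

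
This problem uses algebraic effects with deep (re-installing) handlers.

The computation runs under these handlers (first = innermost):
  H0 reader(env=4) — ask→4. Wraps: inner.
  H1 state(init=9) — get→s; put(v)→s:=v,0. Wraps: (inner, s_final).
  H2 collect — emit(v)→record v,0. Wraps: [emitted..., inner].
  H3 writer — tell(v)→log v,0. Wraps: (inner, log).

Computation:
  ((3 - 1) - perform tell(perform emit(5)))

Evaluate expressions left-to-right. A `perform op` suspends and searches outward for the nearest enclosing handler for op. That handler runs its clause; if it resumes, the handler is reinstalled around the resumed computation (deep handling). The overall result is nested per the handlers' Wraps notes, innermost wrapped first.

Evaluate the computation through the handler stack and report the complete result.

Step-by-step:
emit(5) @ H2 ⇒ out+=5
tell(0) @ H3 ⇒ log+=0
H0 returns 2
H1 returns (2, 9)
H2 returns [5, (2, 9)]
H3 returns ([5, (2, 9)], (0))
= ([5, (2, 9)], (0))

Answer: ([5, (2, 9)], (0))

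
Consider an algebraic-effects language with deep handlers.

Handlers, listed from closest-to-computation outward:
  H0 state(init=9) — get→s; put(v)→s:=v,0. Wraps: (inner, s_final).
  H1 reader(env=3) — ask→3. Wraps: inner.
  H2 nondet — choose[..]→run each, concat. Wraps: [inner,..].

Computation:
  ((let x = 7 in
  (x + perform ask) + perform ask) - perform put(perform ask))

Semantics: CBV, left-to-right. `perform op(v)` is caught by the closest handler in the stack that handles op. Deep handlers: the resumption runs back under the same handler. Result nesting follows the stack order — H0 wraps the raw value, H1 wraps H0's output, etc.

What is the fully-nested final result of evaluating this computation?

Step-by-step:
ask @ H1 ⇒ 3
ask @ H1 ⇒ 3
ask @ H1 ⇒ 3
put(3) @ H0 ⇒ s:=3
H0 returns (13, 3)
H1 returns (13, 3)
H2 returns [(13, 3)]
= [(13, 3)]

Answer: [(13, 3)]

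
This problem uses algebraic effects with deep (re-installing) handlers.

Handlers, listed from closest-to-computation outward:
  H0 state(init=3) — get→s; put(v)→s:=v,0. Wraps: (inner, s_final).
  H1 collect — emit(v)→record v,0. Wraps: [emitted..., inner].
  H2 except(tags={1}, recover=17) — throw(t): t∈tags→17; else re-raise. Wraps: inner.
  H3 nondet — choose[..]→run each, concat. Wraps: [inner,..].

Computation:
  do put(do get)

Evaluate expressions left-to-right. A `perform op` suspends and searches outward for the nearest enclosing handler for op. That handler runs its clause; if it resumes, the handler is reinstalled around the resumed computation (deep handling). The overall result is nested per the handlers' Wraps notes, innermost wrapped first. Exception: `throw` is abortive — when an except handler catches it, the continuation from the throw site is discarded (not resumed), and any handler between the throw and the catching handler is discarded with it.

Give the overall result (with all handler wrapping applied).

Answer: [[(0, 3)]]

Working:
get @ H0 ⇒ 3
put(3) @ H0 ⇒ s:=3
H0 returns (0, 3)
H1 returns [(0, 3)]
H2 returns [(0, 3)]
H3 returns [[(0, 3)]]
= [[(0, 3)]]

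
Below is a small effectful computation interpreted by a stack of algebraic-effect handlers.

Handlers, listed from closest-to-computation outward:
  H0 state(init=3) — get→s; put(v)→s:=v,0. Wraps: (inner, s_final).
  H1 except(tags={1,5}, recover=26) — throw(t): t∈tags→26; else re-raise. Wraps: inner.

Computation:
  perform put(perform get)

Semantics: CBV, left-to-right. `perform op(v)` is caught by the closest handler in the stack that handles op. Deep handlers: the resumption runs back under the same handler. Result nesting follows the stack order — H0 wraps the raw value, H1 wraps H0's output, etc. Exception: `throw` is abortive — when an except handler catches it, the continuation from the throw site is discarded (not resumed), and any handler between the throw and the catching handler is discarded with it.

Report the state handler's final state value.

Answer: 3

Step-by-step:
get @ H0 ⇒ 3
put(3) @ H0 ⇒ s:=3
H0 returns (0, 3)
H1 returns (0, 3)
= (0, 3)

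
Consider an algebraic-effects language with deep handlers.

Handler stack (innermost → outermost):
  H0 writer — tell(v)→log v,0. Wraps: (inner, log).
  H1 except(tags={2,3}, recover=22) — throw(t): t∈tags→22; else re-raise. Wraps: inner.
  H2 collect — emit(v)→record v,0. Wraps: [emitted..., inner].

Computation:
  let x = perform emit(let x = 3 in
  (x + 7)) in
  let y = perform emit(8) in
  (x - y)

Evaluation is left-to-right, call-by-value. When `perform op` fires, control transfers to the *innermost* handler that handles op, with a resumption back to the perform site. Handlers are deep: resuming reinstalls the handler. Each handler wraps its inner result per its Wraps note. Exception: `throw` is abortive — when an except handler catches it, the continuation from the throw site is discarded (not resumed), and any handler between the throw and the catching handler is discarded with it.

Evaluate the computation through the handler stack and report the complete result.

Evaluation trace:
emit(10) @ H2 ⇒ out+=10
emit(8) @ H2 ⇒ out+=8
H0 returns (0, ())
H1 returns (0, ())
H2 returns [10, 8, (0, ())]
= [10, 8, (0, ())]

Answer: [10, 8, (0, ())]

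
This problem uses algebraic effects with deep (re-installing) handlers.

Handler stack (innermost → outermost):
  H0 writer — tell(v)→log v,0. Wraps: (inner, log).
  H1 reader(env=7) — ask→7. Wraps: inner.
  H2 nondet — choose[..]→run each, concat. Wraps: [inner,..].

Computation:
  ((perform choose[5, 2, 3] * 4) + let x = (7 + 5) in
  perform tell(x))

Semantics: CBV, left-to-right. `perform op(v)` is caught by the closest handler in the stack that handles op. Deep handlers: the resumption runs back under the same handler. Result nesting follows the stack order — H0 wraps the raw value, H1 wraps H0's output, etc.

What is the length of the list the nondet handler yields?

Evaluation trace:
choose[5, 2, 3] @ H2
  branch[0] choose=5:
    tell(12) @ H0 ⇒ log+=12
    H0 returns (20, (12))
    H1 returns (20, (12))
    H2 returns [(20, (12))]
  branch[1] choose=2:
    tell(12) @ H0 ⇒ log+=12
    H0 returns (8, (12))
    H1 returns (8, (12))
    H2 returns [(8, (12))]
  branch[2] choose=3:
    tell(12) @ H0 ⇒ log+=12
    H0 returns (12, (12))
    H1 returns (12, (12))
    H2 returns [(12, (12))]
= [(20, (12)), (8, (12)), (12, (12))]

Answer: 3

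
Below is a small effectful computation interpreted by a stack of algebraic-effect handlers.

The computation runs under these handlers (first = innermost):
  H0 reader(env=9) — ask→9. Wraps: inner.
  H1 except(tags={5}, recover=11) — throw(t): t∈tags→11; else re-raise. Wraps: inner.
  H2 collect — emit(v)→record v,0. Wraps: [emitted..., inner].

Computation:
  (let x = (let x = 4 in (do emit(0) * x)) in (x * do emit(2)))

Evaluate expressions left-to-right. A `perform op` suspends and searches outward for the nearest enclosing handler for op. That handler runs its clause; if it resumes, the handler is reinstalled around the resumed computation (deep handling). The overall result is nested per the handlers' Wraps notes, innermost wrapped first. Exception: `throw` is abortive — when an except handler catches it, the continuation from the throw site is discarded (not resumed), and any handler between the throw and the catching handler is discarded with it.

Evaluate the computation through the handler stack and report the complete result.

Answer: [0, 2, 0]

Working:
emit(0) @ H2 ⇒ out+=0
emit(2) @ H2 ⇒ out+=2
H0 returns 0
H1 returns 0
H2 returns [0, 2, 0]
= [0, 2, 0]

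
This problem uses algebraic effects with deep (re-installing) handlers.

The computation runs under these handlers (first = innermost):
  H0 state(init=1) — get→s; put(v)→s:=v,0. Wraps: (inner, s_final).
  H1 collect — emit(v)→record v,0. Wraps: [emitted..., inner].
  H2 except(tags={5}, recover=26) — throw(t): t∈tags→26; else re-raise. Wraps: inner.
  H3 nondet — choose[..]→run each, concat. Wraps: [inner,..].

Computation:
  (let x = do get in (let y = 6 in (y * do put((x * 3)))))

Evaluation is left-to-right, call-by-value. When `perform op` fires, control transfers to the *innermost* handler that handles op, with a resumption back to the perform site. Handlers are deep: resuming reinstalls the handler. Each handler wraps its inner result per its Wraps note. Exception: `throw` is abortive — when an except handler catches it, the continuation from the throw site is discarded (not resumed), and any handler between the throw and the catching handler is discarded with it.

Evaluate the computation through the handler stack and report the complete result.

Step-by-step:
get @ H0 ⇒ 1
put(3) @ H0 ⇒ s:=3
H0 returns (0, 3)
H1 returns [(0, 3)]
H2 returns [(0, 3)]
H3 returns [[(0, 3)]]
= [[(0, 3)]]

Answer: [[(0, 3)]]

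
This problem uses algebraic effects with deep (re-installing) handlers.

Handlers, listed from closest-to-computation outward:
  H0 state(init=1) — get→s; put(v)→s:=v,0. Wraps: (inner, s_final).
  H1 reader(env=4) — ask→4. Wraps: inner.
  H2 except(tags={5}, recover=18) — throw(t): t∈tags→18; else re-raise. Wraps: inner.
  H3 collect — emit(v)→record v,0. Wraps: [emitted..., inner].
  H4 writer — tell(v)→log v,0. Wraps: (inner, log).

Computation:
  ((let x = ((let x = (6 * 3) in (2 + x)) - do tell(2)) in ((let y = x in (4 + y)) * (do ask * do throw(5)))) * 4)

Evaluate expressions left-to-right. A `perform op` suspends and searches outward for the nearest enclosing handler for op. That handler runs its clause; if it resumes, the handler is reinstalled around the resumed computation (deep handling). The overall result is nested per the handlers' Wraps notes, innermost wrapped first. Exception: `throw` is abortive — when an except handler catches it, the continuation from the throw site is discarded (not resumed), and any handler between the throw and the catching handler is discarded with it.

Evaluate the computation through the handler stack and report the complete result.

Answer: ([18], (2))

Evaluation trace:
tell(2) @ H4 ⇒ log+=2
ask @ H1 ⇒ 4
throw(5) @ H2 caught ⇒ 18
H3 returns [18]
H4 returns ([18], (2))
= ([18], (2))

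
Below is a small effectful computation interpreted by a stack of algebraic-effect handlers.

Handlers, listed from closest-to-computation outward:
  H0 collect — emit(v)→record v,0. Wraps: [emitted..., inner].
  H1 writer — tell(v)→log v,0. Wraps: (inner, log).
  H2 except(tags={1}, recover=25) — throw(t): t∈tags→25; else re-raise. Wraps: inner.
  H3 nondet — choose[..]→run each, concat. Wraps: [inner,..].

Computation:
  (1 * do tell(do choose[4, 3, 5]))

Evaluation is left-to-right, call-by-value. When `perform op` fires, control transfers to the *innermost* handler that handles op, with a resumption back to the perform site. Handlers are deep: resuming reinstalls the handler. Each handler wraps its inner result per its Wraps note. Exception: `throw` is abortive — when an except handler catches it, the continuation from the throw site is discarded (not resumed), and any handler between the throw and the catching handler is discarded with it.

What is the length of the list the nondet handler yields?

Step-by-step:
choose[4, 3, 5] @ H3
  branch[0] choose=4:
    tell(4) @ H1 ⇒ log+=4
    H0 returns [0]
    H1 returns ([0], (4))
    H2 returns ([0], (4))
    H3 returns [([0], (4))]
  branch[1] choose=3:
    tell(3) @ H1 ⇒ log+=3
    H0 returns [0]
    H1 returns ([0], (3))
    H2 returns ([0], (3))
    H3 returns [([0], (3))]
  branch[2] choose=5:
    tell(5) @ H1 ⇒ log+=5
    H0 returns [0]
    H1 returns ([0], (5))
    H2 returns ([0], (5))
    H3 returns [([0], (5))]
= [([0], (4)), ([0], (3)), ([0], (5))]

Answer: 3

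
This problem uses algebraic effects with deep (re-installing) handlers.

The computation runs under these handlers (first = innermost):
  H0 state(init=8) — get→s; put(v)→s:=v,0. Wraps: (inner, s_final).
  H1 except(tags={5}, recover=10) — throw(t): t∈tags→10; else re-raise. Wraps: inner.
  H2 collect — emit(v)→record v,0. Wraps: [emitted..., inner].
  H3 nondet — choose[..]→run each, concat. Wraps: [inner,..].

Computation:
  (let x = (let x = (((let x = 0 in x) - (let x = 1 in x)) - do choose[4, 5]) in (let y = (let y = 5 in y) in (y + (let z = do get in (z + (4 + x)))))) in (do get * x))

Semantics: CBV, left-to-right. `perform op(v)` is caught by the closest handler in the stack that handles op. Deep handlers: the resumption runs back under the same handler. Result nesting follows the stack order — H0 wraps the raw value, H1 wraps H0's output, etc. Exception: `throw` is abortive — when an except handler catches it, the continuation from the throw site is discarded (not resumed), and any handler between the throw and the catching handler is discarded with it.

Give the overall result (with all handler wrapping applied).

Answer: [[(96, 8)], [(88, 8)]]

Working:
choose[4, 5] @ H3
  branch[0] choose=4:
    get @ H0 ⇒ 8
    get @ H0 ⇒ 8
    H0 returns (96, 8)
    H1 returns (96, 8)
    H2 returns [(96, 8)]
    H3 returns [[(96, 8)]]
  branch[1] choose=5:
    get @ H0 ⇒ 8
    get @ H0 ⇒ 8
    H0 returns (88, 8)
    H1 returns (88, 8)
    H2 returns [(88, 8)]
    H3 returns [[(88, 8)]]
= [[(96, 8)], [(88, 8)]]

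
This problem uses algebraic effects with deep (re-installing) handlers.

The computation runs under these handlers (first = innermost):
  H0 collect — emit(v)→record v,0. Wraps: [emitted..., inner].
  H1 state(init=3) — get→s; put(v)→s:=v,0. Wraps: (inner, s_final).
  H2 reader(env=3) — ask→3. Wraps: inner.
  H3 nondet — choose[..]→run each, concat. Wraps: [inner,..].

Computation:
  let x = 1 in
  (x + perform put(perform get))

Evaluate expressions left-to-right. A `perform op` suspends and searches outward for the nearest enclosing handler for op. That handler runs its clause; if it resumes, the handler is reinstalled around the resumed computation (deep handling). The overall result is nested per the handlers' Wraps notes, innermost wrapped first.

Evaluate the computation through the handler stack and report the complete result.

Step-by-step:
get @ H1 ⇒ 3
put(3) @ H1 ⇒ s:=3
H0 returns [1]
H1 returns ([1], 3)
H2 returns ([1], 3)
H3 returns [([1], 3)]
= [([1], 3)]

Answer: [([1], 3)]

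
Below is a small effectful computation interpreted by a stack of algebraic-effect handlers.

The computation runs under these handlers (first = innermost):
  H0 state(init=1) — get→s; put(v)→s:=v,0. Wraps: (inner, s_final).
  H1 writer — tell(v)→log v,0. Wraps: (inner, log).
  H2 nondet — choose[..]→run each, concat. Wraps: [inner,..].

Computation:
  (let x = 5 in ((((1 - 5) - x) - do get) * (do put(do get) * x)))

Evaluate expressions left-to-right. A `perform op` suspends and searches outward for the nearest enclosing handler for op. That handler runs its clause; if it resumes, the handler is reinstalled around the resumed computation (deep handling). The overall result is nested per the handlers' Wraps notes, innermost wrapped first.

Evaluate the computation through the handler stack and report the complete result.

Evaluation trace:
get @ H0 ⇒ 1
get @ H0 ⇒ 1
put(1) @ H0 ⇒ s:=1
H0 returns (0, 1)
H1 returns ((0, 1), ())
H2 returns [((0, 1), ())]
= [((0, 1), ())]

Answer: [((0, 1), ())]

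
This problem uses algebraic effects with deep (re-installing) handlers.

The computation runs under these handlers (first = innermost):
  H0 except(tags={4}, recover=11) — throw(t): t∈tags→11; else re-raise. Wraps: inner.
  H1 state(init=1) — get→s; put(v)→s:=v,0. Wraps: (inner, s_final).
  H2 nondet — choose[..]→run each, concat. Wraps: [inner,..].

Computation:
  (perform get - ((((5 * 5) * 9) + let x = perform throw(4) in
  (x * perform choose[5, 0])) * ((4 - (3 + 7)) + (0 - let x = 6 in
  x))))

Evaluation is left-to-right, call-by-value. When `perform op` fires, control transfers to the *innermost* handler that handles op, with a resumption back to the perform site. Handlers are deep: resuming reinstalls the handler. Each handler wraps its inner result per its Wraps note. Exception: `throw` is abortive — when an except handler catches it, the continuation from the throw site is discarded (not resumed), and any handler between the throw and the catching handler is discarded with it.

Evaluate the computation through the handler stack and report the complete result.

Step-by-step:
get @ H1 ⇒ 1
throw(4) @ H0 caught ⇒ 11
H1 returns (11, 1)
H2 returns [(11, 1)]
= [(11, 1)]

Answer: [(11, 1)]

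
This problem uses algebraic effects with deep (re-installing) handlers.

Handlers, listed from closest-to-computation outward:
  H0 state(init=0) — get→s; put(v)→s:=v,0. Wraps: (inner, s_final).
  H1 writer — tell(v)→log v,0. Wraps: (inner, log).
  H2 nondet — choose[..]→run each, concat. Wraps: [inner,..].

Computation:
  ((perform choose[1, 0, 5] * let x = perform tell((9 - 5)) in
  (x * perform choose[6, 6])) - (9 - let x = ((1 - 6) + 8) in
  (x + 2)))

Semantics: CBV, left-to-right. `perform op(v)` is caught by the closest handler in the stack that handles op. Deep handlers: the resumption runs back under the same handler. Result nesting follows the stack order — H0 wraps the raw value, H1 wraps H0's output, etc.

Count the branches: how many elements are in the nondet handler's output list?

Step-by-step:
choose[1, 0, 5] @ H2
  branch[0] choose=1:
    tell(4) @ H1 ⇒ log+=4
    choose[6, 6] @ H2
      branch[0] choose=6:
        H0 returns (-4, 0)
        H1 returns ((-4, 0), (4))
        H2 returns [((-4, 0), (4))]
      branch[1] choose=6:
        H0 returns (-4, 0)
        H1 returns ((-4, 0), (4))
        H2 returns [((-4, 0), (4))]
  branch[1] choose=0:
    tell(4) @ H1 ⇒ log+=4
    choose[6, 6] @ H2
      branch[0] choose=6:
        H0 returns (-4, 0)
        H1 returns ((-4, 0), (4))
        H2 returns [((-4, 0), (4))]
      branch[1] choose=6:
        H0 returns (-4, 0)
        H1 returns ((-4, 0), (4))
        H2 returns [((-4, 0), (4))]
  branch[2] choose=5:
    tell(4) @ H1 ⇒ log+=4
    choose[6, 6] @ H2
      branch[0] choose=6:
        H0 returns (-4, 0)
        H1 returns ((-4, 0), (4))
        H2 returns [((-4, 0), (4))]
      branch[1] choose=6:
        H0 returns (-4, 0)
        H1 returns ((-4, 0), (4))
        H2 returns [((-4, 0), (4))]
= [((-4, 0), (4)), ((-4, 0), (4)), ((-4, 0), (4)), ((-4, 0), (4)), ((-4, 0), (4)), ((-4, 0), (4))]

Answer: 6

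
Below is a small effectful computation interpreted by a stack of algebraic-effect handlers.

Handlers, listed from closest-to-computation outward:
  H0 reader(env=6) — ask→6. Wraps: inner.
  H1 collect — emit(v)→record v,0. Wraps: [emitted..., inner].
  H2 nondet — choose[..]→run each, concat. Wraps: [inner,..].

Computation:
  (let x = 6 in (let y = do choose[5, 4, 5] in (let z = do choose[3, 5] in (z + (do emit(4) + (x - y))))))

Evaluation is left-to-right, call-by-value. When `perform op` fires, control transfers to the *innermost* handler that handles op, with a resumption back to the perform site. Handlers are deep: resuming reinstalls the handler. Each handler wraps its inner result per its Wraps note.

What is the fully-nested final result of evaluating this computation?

Answer: [[4, 4], [4, 6], [4, 5], [4, 7], [4, 4], [4, 6]]

Working:
choose[5, 4, 5] @ H2
  branch[0] choose=5:
    choose[3, 5] @ H2
      branch[0] choose=3:
        emit(4) @ H1 ⇒ out+=4
        H0 returns 4
        H1 returns [4, 4]
        H2 returns [[4, 4]]
      branch[1] choose=5:
        emit(4) @ H1 ⇒ out+=4
        H0 returns 6
        H1 returns [4, 6]
        H2 returns [[4, 6]]
  branch[1] choose=4:
    choose[3, 5] @ H2
      branch[0] choose=3:
        emit(4) @ H1 ⇒ out+=4
        H0 returns 5
        H1 returns [4, 5]
        H2 returns [[4, 5]]
      branch[1] choose=5:
        emit(4) @ H1 ⇒ out+=4
        H0 returns 7
        H1 returns [4, 7]
        H2 returns [[4, 7]]
  branch[2] choose=5:
    choose[3, 5] @ H2
      branch[0] choose=3:
        emit(4) @ H1 ⇒ out+=4
        H0 returns 4
        H1 returns [4, 4]
        H2 returns [[4, 4]]
      branch[1] choose=5:
        emit(4) @ H1 ⇒ out+=4
        H0 returns 6
        H1 returns [4, 6]
        H2 returns [[4, 6]]
= [[4, 4], [4, 6], [4, 5], [4, 7], [4, 4], [4, 6]]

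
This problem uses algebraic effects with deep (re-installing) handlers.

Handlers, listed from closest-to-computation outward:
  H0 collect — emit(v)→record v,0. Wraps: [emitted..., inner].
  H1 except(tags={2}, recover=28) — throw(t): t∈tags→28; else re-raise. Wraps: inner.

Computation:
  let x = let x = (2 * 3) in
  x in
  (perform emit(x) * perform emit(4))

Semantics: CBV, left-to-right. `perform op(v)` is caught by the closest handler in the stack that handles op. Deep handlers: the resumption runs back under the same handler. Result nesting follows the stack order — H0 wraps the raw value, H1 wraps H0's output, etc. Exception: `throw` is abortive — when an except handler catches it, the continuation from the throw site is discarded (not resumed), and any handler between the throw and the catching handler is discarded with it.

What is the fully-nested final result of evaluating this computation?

Answer: [6, 4, 0]

Evaluation trace:
emit(6) @ H0 ⇒ out+=6
emit(4) @ H0 ⇒ out+=4
H0 returns [6, 4, 0]
H1 returns [6, 4, 0]
= [6, 4, 0]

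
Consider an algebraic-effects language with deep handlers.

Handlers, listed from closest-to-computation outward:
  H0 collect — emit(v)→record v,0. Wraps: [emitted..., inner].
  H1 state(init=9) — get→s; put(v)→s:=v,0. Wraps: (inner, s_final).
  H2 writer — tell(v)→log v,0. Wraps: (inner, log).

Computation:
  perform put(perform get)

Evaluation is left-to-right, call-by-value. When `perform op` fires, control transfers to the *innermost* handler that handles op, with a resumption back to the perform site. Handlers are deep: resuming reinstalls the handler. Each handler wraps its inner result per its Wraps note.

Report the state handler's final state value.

Answer: 9

Step-by-step:
get @ H1 ⇒ 9
put(9) @ H1 ⇒ s:=9
H0 returns [0]
H1 returns ([0], 9)
H2 returns (([0], 9), ())
= (([0], 9), ())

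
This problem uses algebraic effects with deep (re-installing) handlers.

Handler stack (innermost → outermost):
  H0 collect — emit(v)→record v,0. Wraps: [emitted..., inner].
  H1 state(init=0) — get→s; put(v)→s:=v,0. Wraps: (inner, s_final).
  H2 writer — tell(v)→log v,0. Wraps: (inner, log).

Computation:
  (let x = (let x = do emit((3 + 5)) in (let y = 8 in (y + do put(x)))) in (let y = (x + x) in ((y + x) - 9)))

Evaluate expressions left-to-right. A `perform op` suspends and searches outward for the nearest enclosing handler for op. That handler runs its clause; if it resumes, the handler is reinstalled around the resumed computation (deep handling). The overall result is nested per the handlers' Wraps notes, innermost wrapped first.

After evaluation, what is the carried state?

Answer: 0

Evaluation trace:
emit(8) @ H0 ⇒ out+=8
put(0) @ H1 ⇒ s:=0
H0 returns [8, 15]
H1 returns ([8, 15], 0)
H2 returns (([8, 15], 0), ())
= (([8, 15], 0), ())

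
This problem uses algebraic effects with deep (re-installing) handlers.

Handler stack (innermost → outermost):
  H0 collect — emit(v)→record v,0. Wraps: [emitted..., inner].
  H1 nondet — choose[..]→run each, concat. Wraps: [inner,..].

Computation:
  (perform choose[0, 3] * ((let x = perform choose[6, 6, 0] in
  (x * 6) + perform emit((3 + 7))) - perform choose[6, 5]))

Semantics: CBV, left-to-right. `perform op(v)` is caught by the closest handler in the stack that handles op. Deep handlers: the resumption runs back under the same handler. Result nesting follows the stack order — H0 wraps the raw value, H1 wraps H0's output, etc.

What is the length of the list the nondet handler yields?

Step-by-step:
choose[0, 3] @ H1
  branch[0] choose=0:
    choose[6, 6, 0] @ H1
      branch[0] choose=6:
        emit(10) @ H0 ⇒ out+=10
        choose[6, 5] @ H1
          branch[0] choose=6:
            H0 returns [10, 0]
            H1 returns [[10, 0]]
          branch[1] choose=5:
            H0 returns [10, 0]
            H1 returns [[10, 0]]
      branch[1] choose=6:
        emit(10) @ H0 ⇒ out+=10
        choose[6, 5] @ H1
          branch[0] choose=6:
            H0 returns [10, 0]
            H1 returns [[10, 0]]
          branch[1] choose=5:
            H0 returns [10, 0]
            H1 returns [[10, 0]]
      branch[2] choose=0:
        emit(10) @ H0 ⇒ out+=10
        choose[6, 5] @ H1
          branch[0] choose=6:
            H0 returns [10, 0]
            H1 returns [[10, 0]]
          branch[1] choose=5:
            H0 returns [10, 0]
            H1 returns [[10, 0]]
  branch[1] choose=3:
    choose[6, 6, 0] @ H1
      branch[0] choose=6:
        emit(10) @ H0 ⇒ out+=10
        choose[6, 5] @ H1
          branch[0] choose=6:
            H0 returns [10, 90]
            H1 returns [[10, 90]]
          branch[1] choose=5:
            H0 returns [10, 93]
            H1 returns [[10, 93]]
      branch[1] choose=6:
        emit(10) @ H0 ⇒ out+=10
        choose[6, 5] @ H1
          branch[0] choose=6:
            H0 returns [10, 90]
            H1 returns [[10, 90]]
          branch[1] choose=5:
            H0 returns [10, 93]
            H1 returns [[10, 93]]
      branch[2] choose=0:
        emit(10) @ H0 ⇒ out+=10
        choose[6, 5] @ H1
          branch[0] choose=6:
            H0 returns [10, -18]
            H1 returns [[10, -18]]
          branch[1] choose=5:
            H0 returns [10, -15]
            H1 returns [[10, -15]]
= [[10, 0], [10, 0], [10, 0], [10, 0], [10, 0], [10, 0], [10, 90], [10, 93], [10, 90], [10, 93], [10, -18], [10, -15]]

Answer: 12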